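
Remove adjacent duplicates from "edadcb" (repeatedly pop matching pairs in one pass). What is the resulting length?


Input: edadcb
Stack-based adjacent duplicate removal:
  Read 'e': push. Stack: e
  Read 'd': push. Stack: ed
  Read 'a': push. Stack: eda
  Read 'd': push. Stack: edad
  Read 'c': push. Stack: edadc
  Read 'b': push. Stack: edadcb
Final stack: "edadcb" (length 6)

6


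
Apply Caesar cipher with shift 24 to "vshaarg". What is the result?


Caesar cipher: shift "vshaarg" by 24
  'v' (pos 21) + 24 = pos 19 = 't'
  's' (pos 18) + 24 = pos 16 = 'q'
  'h' (pos 7) + 24 = pos 5 = 'f'
  'a' (pos 0) + 24 = pos 24 = 'y'
  'a' (pos 0) + 24 = pos 24 = 'y'
  'r' (pos 17) + 24 = pos 15 = 'p'
  'g' (pos 6) + 24 = pos 4 = 'e'
Result: tqfyype

tqfyype


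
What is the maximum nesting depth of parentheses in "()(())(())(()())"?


Input: "()(())(())(()())"
Tracking depth:
  Position 0 '(': depth becomes 1
  Position 1 ')': depth becomes 0
  Position 2 '(': depth becomes 1
  Position 3 '(': depth becomes 2
  Position 4 ')': depth becomes 1
  Position 5 ')': depth becomes 0
  Position 6 '(': depth becomes 1
  Position 7 '(': depth becomes 2
  Position 8 ')': depth becomes 1
  Position 9 ')': depth becomes 0
  Position 10 '(': depth becomes 1
  Position 11 '(': depth becomes 2
  Position 12 ')': depth becomes 1
  Position 13 '(': depth becomes 2
  Position 14 ')': depth becomes 1
  Position 15 ')': depth becomes 0
Maximum depth reached: 2

2


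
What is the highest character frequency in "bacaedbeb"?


Input: bacaedbeb
Character counts:
  'a': 2
  'b': 3
  'c': 1
  'd': 1
  'e': 2
Maximum frequency: 3

3


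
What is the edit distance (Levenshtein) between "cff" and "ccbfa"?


Computing edit distance: "cff" -> "ccbfa"
DP table:
           c    c    b    f    a
      0    1    2    3    4    5
  c   1    0    1    2    3    4
  f   2    1    1    2    2    3
  f   3    2    2    2    2    3
Edit distance = dp[3][5] = 3

3


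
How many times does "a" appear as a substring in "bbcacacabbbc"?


Searching for "a" in "bbcacacabbbc"
Scanning each position:
  Position 0: "b" => no
  Position 1: "b" => no
  Position 2: "c" => no
  Position 3: "a" => MATCH
  Position 4: "c" => no
  Position 5: "a" => MATCH
  Position 6: "c" => no
  Position 7: "a" => MATCH
  Position 8: "b" => no
  Position 9: "b" => no
  Position 10: "b" => no
  Position 11: "c" => no
Total occurrences: 3

3


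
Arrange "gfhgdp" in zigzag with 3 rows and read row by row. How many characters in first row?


Zigzag "gfhgdp" into 3 rows:
Placing characters:
  'g' => row 0
  'f' => row 1
  'h' => row 2
  'g' => row 1
  'd' => row 0
  'p' => row 1
Rows:
  Row 0: "gd"
  Row 1: "fgp"
  Row 2: "h"
First row length: 2

2


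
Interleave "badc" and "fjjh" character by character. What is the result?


Interleaving "badc" and "fjjh":
  Position 0: 'b' from first, 'f' from second => "bf"
  Position 1: 'a' from first, 'j' from second => "aj"
  Position 2: 'd' from first, 'j' from second => "dj"
  Position 3: 'c' from first, 'h' from second => "ch"
Result: bfajdjch

bfajdjch


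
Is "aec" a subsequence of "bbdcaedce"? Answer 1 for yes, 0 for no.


Check if "aec" is a subsequence of "bbdcaedce"
Greedy scan:
  Position 0 ('b'): no match needed
  Position 1 ('b'): no match needed
  Position 2 ('d'): no match needed
  Position 3 ('c'): no match needed
  Position 4 ('a'): matches sub[0] = 'a'
  Position 5 ('e'): matches sub[1] = 'e'
  Position 6 ('d'): no match needed
  Position 7 ('c'): matches sub[2] = 'c'
  Position 8 ('e'): no match needed
All 3 characters matched => is a subsequence

1


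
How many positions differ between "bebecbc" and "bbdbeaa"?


Comparing "bebecbc" and "bbdbeaa" position by position:
  Position 0: 'b' vs 'b' => same
  Position 1: 'e' vs 'b' => DIFFER
  Position 2: 'b' vs 'd' => DIFFER
  Position 3: 'e' vs 'b' => DIFFER
  Position 4: 'c' vs 'e' => DIFFER
  Position 5: 'b' vs 'a' => DIFFER
  Position 6: 'c' vs 'a' => DIFFER
Positions that differ: 6

6


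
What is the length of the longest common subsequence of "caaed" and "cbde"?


LCS of "caaed" and "cbde"
DP table:
           c    b    d    e
      0    0    0    0    0
  c   0    1    1    1    1
  a   0    1    1    1    1
  a   0    1    1    1    1
  e   0    1    1    1    2
  d   0    1    1    2    2
LCS length = dp[5][4] = 2

2


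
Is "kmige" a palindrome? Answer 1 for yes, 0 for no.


Input: kmige
Reversed: egimk
  Compare pos 0 ('k') with pos 4 ('e'): MISMATCH
  Compare pos 1 ('m') with pos 3 ('g'): MISMATCH
Result: not a palindrome

0


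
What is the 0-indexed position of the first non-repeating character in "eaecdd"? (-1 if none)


Input: eaecdd
Character frequencies:
  'a': 1
  'c': 1
  'd': 2
  'e': 2
Scanning left to right for freq == 1:
  Position 0 ('e'): freq=2, skip
  Position 1 ('a'): unique! => answer = 1

1


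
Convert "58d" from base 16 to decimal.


Input: "58d" in base 16
Positional expansion:
  Digit '5' (value 5) x 16^2 = 1280
  Digit '8' (value 8) x 16^1 = 128
  Digit 'd' (value 13) x 16^0 = 13
Sum = 1421

1421


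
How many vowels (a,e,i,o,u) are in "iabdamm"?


Input: iabdamm
Checking each character:
  'i' at position 0: vowel (running total: 1)
  'a' at position 1: vowel (running total: 2)
  'b' at position 2: consonant
  'd' at position 3: consonant
  'a' at position 4: vowel (running total: 3)
  'm' at position 5: consonant
  'm' at position 6: consonant
Total vowels: 3

3


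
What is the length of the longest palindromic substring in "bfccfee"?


Input: "bfccfee"
Checking substrings for palindromes:
  [1:5] "fccf" (len 4) => palindrome
  [2:4] "cc" (len 2) => palindrome
  [5:7] "ee" (len 2) => palindrome
Longest palindromic substring: "fccf" with length 4

4


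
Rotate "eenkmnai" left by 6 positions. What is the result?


Input: "eenkmnai", rotate left by 6
First 6 characters: "eenkmn"
Remaining characters: "ai"
Concatenate remaining + first: "ai" + "eenkmn" = "aieenkmn"

aieenkmn


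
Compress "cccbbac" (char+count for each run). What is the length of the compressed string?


Input: cccbbac
Runs:
  'c' x 3 => "c3"
  'b' x 2 => "b2"
  'a' x 1 => "a1"
  'c' x 1 => "c1"
Compressed: "c3b2a1c1"
Compressed length: 8

8


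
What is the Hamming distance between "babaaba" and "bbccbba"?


Comparing "babaaba" and "bbccbba" position by position:
  Position 0: 'b' vs 'b' => same
  Position 1: 'a' vs 'b' => differ
  Position 2: 'b' vs 'c' => differ
  Position 3: 'a' vs 'c' => differ
  Position 4: 'a' vs 'b' => differ
  Position 5: 'b' vs 'b' => same
  Position 6: 'a' vs 'a' => same
Total differences (Hamming distance): 4

4


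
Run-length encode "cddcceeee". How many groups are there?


Input: cddcceeee
Scanning for consecutive runs:
  Group 1: 'c' x 1 (positions 0-0)
  Group 2: 'd' x 2 (positions 1-2)
  Group 3: 'c' x 2 (positions 3-4)
  Group 4: 'e' x 4 (positions 5-8)
Total groups: 4

4


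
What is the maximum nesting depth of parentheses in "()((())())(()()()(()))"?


Input: "()((())())(()()()(()))"
Tracking depth:
  Position 0 '(': depth becomes 1
  Position 1 ')': depth becomes 0
  Position 2 '(': depth becomes 1
  Position 3 '(': depth becomes 2
  Position 4 '(': depth becomes 3
  Position 5 ')': depth becomes 2
  Position 6 ')': depth becomes 1
  Position 7 '(': depth becomes 2
  Position 8 ')': depth becomes 1
  Position 9 ')': depth becomes 0
  Position 10 '(': depth becomes 1
  Position 11 '(': depth becomes 2
  Position 12 ')': depth becomes 1
  Position 13 '(': depth becomes 2
  Position 14 ')': depth becomes 1
  Position 15 '(': depth becomes 2
  Position 16 ')': depth becomes 1
  Position 17 '(': depth becomes 2
  Position 18 '(': depth becomes 3
  Position 19 ')': depth becomes 2
  Position 20 ')': depth becomes 1
  Position 21 ')': depth becomes 0
Maximum depth reached: 3

3


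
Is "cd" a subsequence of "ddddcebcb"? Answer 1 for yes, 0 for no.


Check if "cd" is a subsequence of "ddddcebcb"
Greedy scan:
  Position 0 ('d'): no match needed
  Position 1 ('d'): no match needed
  Position 2 ('d'): no match needed
  Position 3 ('d'): no match needed
  Position 4 ('c'): matches sub[0] = 'c'
  Position 5 ('e'): no match needed
  Position 6 ('b'): no match needed
  Position 7 ('c'): no match needed
  Position 8 ('b'): no match needed
Only matched 1/2 characters => not a subsequence

0


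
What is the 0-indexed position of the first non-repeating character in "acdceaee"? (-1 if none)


Input: acdceaee
Character frequencies:
  'a': 2
  'c': 2
  'd': 1
  'e': 3
Scanning left to right for freq == 1:
  Position 0 ('a'): freq=2, skip
  Position 1 ('c'): freq=2, skip
  Position 2 ('d'): unique! => answer = 2

2


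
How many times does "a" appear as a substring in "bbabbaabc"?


Searching for "a" in "bbabbaabc"
Scanning each position:
  Position 0: "b" => no
  Position 1: "b" => no
  Position 2: "a" => MATCH
  Position 3: "b" => no
  Position 4: "b" => no
  Position 5: "a" => MATCH
  Position 6: "a" => MATCH
  Position 7: "b" => no
  Position 8: "c" => no
Total occurrences: 3

3


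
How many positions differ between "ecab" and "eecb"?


Comparing "ecab" and "eecb" position by position:
  Position 0: 'e' vs 'e' => same
  Position 1: 'c' vs 'e' => DIFFER
  Position 2: 'a' vs 'c' => DIFFER
  Position 3: 'b' vs 'b' => same
Positions that differ: 2

2


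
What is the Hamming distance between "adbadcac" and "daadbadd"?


Comparing "adbadcac" and "daadbadd" position by position:
  Position 0: 'a' vs 'd' => differ
  Position 1: 'd' vs 'a' => differ
  Position 2: 'b' vs 'a' => differ
  Position 3: 'a' vs 'd' => differ
  Position 4: 'd' vs 'b' => differ
  Position 5: 'c' vs 'a' => differ
  Position 6: 'a' vs 'd' => differ
  Position 7: 'c' vs 'd' => differ
Total differences (Hamming distance): 8

8


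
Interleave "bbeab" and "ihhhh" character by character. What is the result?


Interleaving "bbeab" and "ihhhh":
  Position 0: 'b' from first, 'i' from second => "bi"
  Position 1: 'b' from first, 'h' from second => "bh"
  Position 2: 'e' from first, 'h' from second => "eh"
  Position 3: 'a' from first, 'h' from second => "ah"
  Position 4: 'b' from first, 'h' from second => "bh"
Result: bibhehahbh

bibhehahbh


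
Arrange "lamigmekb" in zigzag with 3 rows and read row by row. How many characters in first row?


Zigzag "lamigmekb" into 3 rows:
Placing characters:
  'l' => row 0
  'a' => row 1
  'm' => row 2
  'i' => row 1
  'g' => row 0
  'm' => row 1
  'e' => row 2
  'k' => row 1
  'b' => row 0
Rows:
  Row 0: "lgb"
  Row 1: "aimk"
  Row 2: "me"
First row length: 3

3


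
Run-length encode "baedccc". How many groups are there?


Input: baedccc
Scanning for consecutive runs:
  Group 1: 'b' x 1 (positions 0-0)
  Group 2: 'a' x 1 (positions 1-1)
  Group 3: 'e' x 1 (positions 2-2)
  Group 4: 'd' x 1 (positions 3-3)
  Group 5: 'c' x 3 (positions 4-6)
Total groups: 5

5


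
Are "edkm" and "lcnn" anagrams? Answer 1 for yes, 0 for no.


Strings: "edkm", "lcnn"
Sorted first:  dekm
Sorted second: clnn
Differ at position 0: 'd' vs 'c' => not anagrams

0


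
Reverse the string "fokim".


Input: fokim
Reading characters right to left:
  Position 4: 'm'
  Position 3: 'i'
  Position 2: 'k'
  Position 1: 'o'
  Position 0: 'f'
Reversed: mikof

mikof


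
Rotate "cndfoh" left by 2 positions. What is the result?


Input: "cndfoh", rotate left by 2
First 2 characters: "cn"
Remaining characters: "dfoh"
Concatenate remaining + first: "dfoh" + "cn" = "dfohcn"

dfohcn


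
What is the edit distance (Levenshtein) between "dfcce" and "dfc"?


Computing edit distance: "dfcce" -> "dfc"
DP table:
           d    f    c
      0    1    2    3
  d   1    0    1    2
  f   2    1    0    1
  c   3    2    1    0
  c   4    3    2    1
  e   5    4    3    2
Edit distance = dp[5][3] = 2

2


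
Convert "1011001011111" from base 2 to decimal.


Input: "1011001011111" in base 2
Positional expansion:
  Digit '1' (value 1) x 2^12 = 4096
  Digit '0' (value 0) x 2^11 = 0
  Digit '1' (value 1) x 2^10 = 1024
  Digit '1' (value 1) x 2^9 = 512
  Digit '0' (value 0) x 2^8 = 0
  Digit '0' (value 0) x 2^7 = 0
  Digit '1' (value 1) x 2^6 = 64
  Digit '0' (value 0) x 2^5 = 0
  Digit '1' (value 1) x 2^4 = 16
  Digit '1' (value 1) x 2^3 = 8
  Digit '1' (value 1) x 2^2 = 4
  Digit '1' (value 1) x 2^1 = 2
  Digit '1' (value 1) x 2^0 = 1
Sum = 5727

5727


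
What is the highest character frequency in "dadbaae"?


Input: dadbaae
Character counts:
  'a': 3
  'b': 1
  'd': 2
  'e': 1
Maximum frequency: 3

3


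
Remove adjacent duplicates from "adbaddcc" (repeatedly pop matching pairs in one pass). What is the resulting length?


Input: adbaddcc
Stack-based adjacent duplicate removal:
  Read 'a': push. Stack: a
  Read 'd': push. Stack: ad
  Read 'b': push. Stack: adb
  Read 'a': push. Stack: adba
  Read 'd': push. Stack: adbad
  Read 'd': matches stack top 'd' => pop. Stack: adba
  Read 'c': push. Stack: adbac
  Read 'c': matches stack top 'c' => pop. Stack: adba
Final stack: "adba" (length 4)

4


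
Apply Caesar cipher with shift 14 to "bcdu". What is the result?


Caesar cipher: shift "bcdu" by 14
  'b' (pos 1) + 14 = pos 15 = 'p'
  'c' (pos 2) + 14 = pos 16 = 'q'
  'd' (pos 3) + 14 = pos 17 = 'r'
  'u' (pos 20) + 14 = pos 8 = 'i'
Result: pqri

pqri


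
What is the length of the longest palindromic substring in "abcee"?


Input: "abcee"
Checking substrings for palindromes:
  [3:5] "ee" (len 2) => palindrome
Longest palindromic substring: "ee" with length 2

2


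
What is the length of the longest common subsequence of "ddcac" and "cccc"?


LCS of "ddcac" and "cccc"
DP table:
           c    c    c    c
      0    0    0    0    0
  d   0    0    0    0    0
  d   0    0    0    0    0
  c   0    1    1    1    1
  a   0    1    1    1    1
  c   0    1    2    2    2
LCS length = dp[5][4] = 2

2


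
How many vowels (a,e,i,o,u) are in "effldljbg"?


Input: effldljbg
Checking each character:
  'e' at position 0: vowel (running total: 1)
  'f' at position 1: consonant
  'f' at position 2: consonant
  'l' at position 3: consonant
  'd' at position 4: consonant
  'l' at position 5: consonant
  'j' at position 6: consonant
  'b' at position 7: consonant
  'g' at position 8: consonant
Total vowels: 1

1


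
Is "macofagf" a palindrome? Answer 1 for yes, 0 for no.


Input: macofagf
Reversed: fgafocam
  Compare pos 0 ('m') with pos 7 ('f'): MISMATCH
  Compare pos 1 ('a') with pos 6 ('g'): MISMATCH
  Compare pos 2 ('c') with pos 5 ('a'): MISMATCH
  Compare pos 3 ('o') with pos 4 ('f'): MISMATCH
Result: not a palindrome

0


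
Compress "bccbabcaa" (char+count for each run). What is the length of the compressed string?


Input: bccbabcaa
Runs:
  'b' x 1 => "b1"
  'c' x 2 => "c2"
  'b' x 1 => "b1"
  'a' x 1 => "a1"
  'b' x 1 => "b1"
  'c' x 1 => "c1"
  'a' x 2 => "a2"
Compressed: "b1c2b1a1b1c1a2"
Compressed length: 14

14


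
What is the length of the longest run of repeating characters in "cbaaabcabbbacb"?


Input: "cbaaabcabbbacb"
Scanning for longest run:
  Position 1 ('b'): new char, reset run to 1
  Position 2 ('a'): new char, reset run to 1
  Position 3 ('a'): continues run of 'a', length=2
  Position 4 ('a'): continues run of 'a', length=3
  Position 5 ('b'): new char, reset run to 1
  Position 6 ('c'): new char, reset run to 1
  Position 7 ('a'): new char, reset run to 1
  Position 8 ('b'): new char, reset run to 1
  Position 9 ('b'): continues run of 'b', length=2
  Position 10 ('b'): continues run of 'b', length=3
  Position 11 ('a'): new char, reset run to 1
  Position 12 ('c'): new char, reset run to 1
  Position 13 ('b'): new char, reset run to 1
Longest run: 'a' with length 3

3


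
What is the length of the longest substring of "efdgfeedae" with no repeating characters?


Input: "efdgfeedae"
Sliding window (track last position of each char):
  Position 0 ('e'): window [0,0] length 1 -- new best
  Position 1 ('f'): window [0,1] length 2 -- new best
  Position 2 ('d'): window [0,2] length 3 -- new best
  Position 3 ('g'): window [0,3] length 4 -- new best
  Position 4 ('f'): repeat (last at 1), move window start to 2
  Position 4 ('f'): window [2,4] length 3
  Position 5 ('e'): window [2,5] length 4
  Position 6 ('e'): repeat (last at 5), move window start to 6
  Position 6 ('e'): window [6,6] length 1
  Position 7 ('d'): window [6,7] length 2
  Position 8 ('a'): window [6,8] length 3
  Position 9 ('e'): repeat (last at 6), move window start to 7
  Position 9 ('e'): window [7,9] length 3
Longest substring with no repeats: "efdg" with length 4

4


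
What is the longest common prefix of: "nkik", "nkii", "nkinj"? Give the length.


Words: nkik, nkii, nkinj
  Position 0: all 'n' => match
  Position 1: all 'k' => match
  Position 2: all 'i' => match
  Position 3: ('k', 'i', 'n') => mismatch, stop
LCP = "nki" (length 3)

3


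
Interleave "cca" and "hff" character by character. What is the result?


Interleaving "cca" and "hff":
  Position 0: 'c' from first, 'h' from second => "ch"
  Position 1: 'c' from first, 'f' from second => "cf"
  Position 2: 'a' from first, 'f' from second => "af"
Result: chcfaf

chcfaf


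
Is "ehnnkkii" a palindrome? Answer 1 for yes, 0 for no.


Input: ehnnkkii
Reversed: iikknnhe
  Compare pos 0 ('e') with pos 7 ('i'): MISMATCH
  Compare pos 1 ('h') with pos 6 ('i'): MISMATCH
  Compare pos 2 ('n') with pos 5 ('k'): MISMATCH
  Compare pos 3 ('n') with pos 4 ('k'): MISMATCH
Result: not a palindrome

0


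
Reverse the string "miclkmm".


Input: miclkmm
Reading characters right to left:
  Position 6: 'm'
  Position 5: 'm'
  Position 4: 'k'
  Position 3: 'l'
  Position 2: 'c'
  Position 1: 'i'
  Position 0: 'm'
Reversed: mmklcim

mmklcim


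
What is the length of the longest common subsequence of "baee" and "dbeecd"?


LCS of "baee" and "dbeecd"
DP table:
           d    b    e    e    c    d
      0    0    0    0    0    0    0
  b   0    0    1    1    1    1    1
  a   0    0    1    1    1    1    1
  e   0    0    1    2    2    2    2
  e   0    0    1    2    3    3    3
LCS length = dp[4][6] = 3

3


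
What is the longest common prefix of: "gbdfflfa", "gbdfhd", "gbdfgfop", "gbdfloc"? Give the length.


Words: gbdfflfa, gbdfhd, gbdfgfop, gbdfloc
  Position 0: all 'g' => match
  Position 1: all 'b' => match
  Position 2: all 'd' => match
  Position 3: all 'f' => match
  Position 4: ('f', 'h', 'g', 'l') => mismatch, stop
LCP = "gbdf" (length 4)

4


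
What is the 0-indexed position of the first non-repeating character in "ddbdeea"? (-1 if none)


Input: ddbdeea
Character frequencies:
  'a': 1
  'b': 1
  'd': 3
  'e': 2
Scanning left to right for freq == 1:
  Position 0 ('d'): freq=3, skip
  Position 1 ('d'): freq=3, skip
  Position 2 ('b'): unique! => answer = 2

2


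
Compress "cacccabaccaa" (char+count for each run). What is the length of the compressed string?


Input: cacccabaccaa
Runs:
  'c' x 1 => "c1"
  'a' x 1 => "a1"
  'c' x 3 => "c3"
  'a' x 1 => "a1"
  'b' x 1 => "b1"
  'a' x 1 => "a1"
  'c' x 2 => "c2"
  'a' x 2 => "a2"
Compressed: "c1a1c3a1b1a1c2a2"
Compressed length: 16

16


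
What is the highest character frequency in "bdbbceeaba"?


Input: bdbbceeaba
Character counts:
  'a': 2
  'b': 4
  'c': 1
  'd': 1
  'e': 2
Maximum frequency: 4

4


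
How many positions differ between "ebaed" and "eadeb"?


Comparing "ebaed" and "eadeb" position by position:
  Position 0: 'e' vs 'e' => same
  Position 1: 'b' vs 'a' => DIFFER
  Position 2: 'a' vs 'd' => DIFFER
  Position 3: 'e' vs 'e' => same
  Position 4: 'd' vs 'b' => DIFFER
Positions that differ: 3

3


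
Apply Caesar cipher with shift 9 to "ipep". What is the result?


Caesar cipher: shift "ipep" by 9
  'i' (pos 8) + 9 = pos 17 = 'r'
  'p' (pos 15) + 9 = pos 24 = 'y'
  'e' (pos 4) + 9 = pos 13 = 'n'
  'p' (pos 15) + 9 = pos 24 = 'y'
Result: ryny

ryny


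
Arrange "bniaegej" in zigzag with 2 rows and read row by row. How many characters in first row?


Zigzag "bniaegej" into 2 rows:
Placing characters:
  'b' => row 0
  'n' => row 1
  'i' => row 0
  'a' => row 1
  'e' => row 0
  'g' => row 1
  'e' => row 0
  'j' => row 1
Rows:
  Row 0: "biee"
  Row 1: "nagj"
First row length: 4

4


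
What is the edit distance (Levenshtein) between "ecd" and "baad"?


Computing edit distance: "ecd" -> "baad"
DP table:
           b    a    a    d
      0    1    2    3    4
  e   1    1    2    3    4
  c   2    2    2    3    4
  d   3    3    3    3    3
Edit distance = dp[3][4] = 3

3


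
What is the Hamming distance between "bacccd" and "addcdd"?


Comparing "bacccd" and "addcdd" position by position:
  Position 0: 'b' vs 'a' => differ
  Position 1: 'a' vs 'd' => differ
  Position 2: 'c' vs 'd' => differ
  Position 3: 'c' vs 'c' => same
  Position 4: 'c' vs 'd' => differ
  Position 5: 'd' vs 'd' => same
Total differences (Hamming distance): 4

4


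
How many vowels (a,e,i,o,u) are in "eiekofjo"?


Input: eiekofjo
Checking each character:
  'e' at position 0: vowel (running total: 1)
  'i' at position 1: vowel (running total: 2)
  'e' at position 2: vowel (running total: 3)
  'k' at position 3: consonant
  'o' at position 4: vowel (running total: 4)
  'f' at position 5: consonant
  'j' at position 6: consonant
  'o' at position 7: vowel (running total: 5)
Total vowels: 5

5


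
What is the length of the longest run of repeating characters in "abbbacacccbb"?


Input: "abbbacacccbb"
Scanning for longest run:
  Position 1 ('b'): new char, reset run to 1
  Position 2 ('b'): continues run of 'b', length=2
  Position 3 ('b'): continues run of 'b', length=3
  Position 4 ('a'): new char, reset run to 1
  Position 5 ('c'): new char, reset run to 1
  Position 6 ('a'): new char, reset run to 1
  Position 7 ('c'): new char, reset run to 1
  Position 8 ('c'): continues run of 'c', length=2
  Position 9 ('c'): continues run of 'c', length=3
  Position 10 ('b'): new char, reset run to 1
  Position 11 ('b'): continues run of 'b', length=2
Longest run: 'b' with length 3

3


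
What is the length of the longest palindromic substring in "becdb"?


Input: "becdb"
Checking substrings for palindromes:
  No multi-char palindromic substrings found
Longest palindromic substring: "b" with length 1

1


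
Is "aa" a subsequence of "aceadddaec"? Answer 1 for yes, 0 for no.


Check if "aa" is a subsequence of "aceadddaec"
Greedy scan:
  Position 0 ('a'): matches sub[0] = 'a'
  Position 1 ('c'): no match needed
  Position 2 ('e'): no match needed
  Position 3 ('a'): matches sub[1] = 'a'
  Position 4 ('d'): no match needed
  Position 5 ('d'): no match needed
  Position 6 ('d'): no match needed
  Position 7 ('a'): no match needed
  Position 8 ('e'): no match needed
  Position 9 ('c'): no match needed
All 2 characters matched => is a subsequence

1


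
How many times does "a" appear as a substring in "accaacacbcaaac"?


Searching for "a" in "accaacacbcaaac"
Scanning each position:
  Position 0: "a" => MATCH
  Position 1: "c" => no
  Position 2: "c" => no
  Position 3: "a" => MATCH
  Position 4: "a" => MATCH
  Position 5: "c" => no
  Position 6: "a" => MATCH
  Position 7: "c" => no
  Position 8: "b" => no
  Position 9: "c" => no
  Position 10: "a" => MATCH
  Position 11: "a" => MATCH
  Position 12: "a" => MATCH
  Position 13: "c" => no
Total occurrences: 7

7


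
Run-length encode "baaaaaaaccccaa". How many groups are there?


Input: baaaaaaaccccaa
Scanning for consecutive runs:
  Group 1: 'b' x 1 (positions 0-0)
  Group 2: 'a' x 7 (positions 1-7)
  Group 3: 'c' x 4 (positions 8-11)
  Group 4: 'a' x 2 (positions 12-13)
Total groups: 4

4


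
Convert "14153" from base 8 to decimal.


Input: "14153" in base 8
Positional expansion:
  Digit '1' (value 1) x 8^4 = 4096
  Digit '4' (value 4) x 8^3 = 2048
  Digit '1' (value 1) x 8^2 = 64
  Digit '5' (value 5) x 8^1 = 40
  Digit '3' (value 3) x 8^0 = 3
Sum = 6251

6251


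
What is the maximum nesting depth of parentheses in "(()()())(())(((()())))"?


Input: "(()()())(())(((()())))"
Tracking depth:
  Position 0 '(': depth becomes 1
  Position 1 '(': depth becomes 2
  Position 2 ')': depth becomes 1
  Position 3 '(': depth becomes 2
  Position 4 ')': depth becomes 1
  Position 5 '(': depth becomes 2
  Position 6 ')': depth becomes 1
  Position 7 ')': depth becomes 0
  Position 8 '(': depth becomes 1
  Position 9 '(': depth becomes 2
  Position 10 ')': depth becomes 1
  Position 11 ')': depth becomes 0
  Position 12 '(': depth becomes 1
  Position 13 '(': depth becomes 2
  Position 14 '(': depth becomes 3
  Position 15 '(': depth becomes 4
  Position 16 ')': depth becomes 3
  Position 17 '(': depth becomes 4
  Position 18 ')': depth becomes 3
  Position 19 ')': depth becomes 2
  Position 20 ')': depth becomes 1
  Position 21 ')': depth becomes 0
Maximum depth reached: 4

4


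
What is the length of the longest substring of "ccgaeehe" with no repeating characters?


Input: "ccgaeehe"
Sliding window (track last position of each char):
  Position 0 ('c'): window [0,0] length 1 -- new best
  Position 1 ('c'): repeat (last at 0), move window start to 1
  Position 1 ('c'): window [1,1] length 1
  Position 2 ('g'): window [1,2] length 2 -- new best
  Position 3 ('a'): window [1,3] length 3 -- new best
  Position 4 ('e'): window [1,4] length 4 -- new best
  Position 5 ('e'): repeat (last at 4), move window start to 5
  Position 5 ('e'): window [5,5] length 1
  Position 6 ('h'): window [5,6] length 2
  Position 7 ('e'): repeat (last at 5), move window start to 6
  Position 7 ('e'): window [6,7] length 2
Longest substring with no repeats: "cgae" with length 4

4


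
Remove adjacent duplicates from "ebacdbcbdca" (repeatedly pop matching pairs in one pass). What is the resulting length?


Input: ebacdbcbdca
Stack-based adjacent duplicate removal:
  Read 'e': push. Stack: e
  Read 'b': push. Stack: eb
  Read 'a': push. Stack: eba
  Read 'c': push. Stack: ebac
  Read 'd': push. Stack: ebacd
  Read 'b': push. Stack: ebacdb
  Read 'c': push. Stack: ebacdbc
  Read 'b': push. Stack: ebacdbcb
  Read 'd': push. Stack: ebacdbcbd
  Read 'c': push. Stack: ebacdbcbdc
  Read 'a': push. Stack: ebacdbcbdca
Final stack: "ebacdbcbdca" (length 11)

11


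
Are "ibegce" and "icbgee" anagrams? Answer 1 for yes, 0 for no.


Strings: "ibegce", "icbgee"
Sorted first:  bceegi
Sorted second: bceegi
Sorted forms match => anagrams

1


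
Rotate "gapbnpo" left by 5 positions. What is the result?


Input: "gapbnpo", rotate left by 5
First 5 characters: "gapbn"
Remaining characters: "po"
Concatenate remaining + first: "po" + "gapbn" = "pogapbn"

pogapbn


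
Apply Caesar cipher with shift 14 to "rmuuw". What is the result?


Caesar cipher: shift "rmuuw" by 14
  'r' (pos 17) + 14 = pos 5 = 'f'
  'm' (pos 12) + 14 = pos 0 = 'a'
  'u' (pos 20) + 14 = pos 8 = 'i'
  'u' (pos 20) + 14 = pos 8 = 'i'
  'w' (pos 22) + 14 = pos 10 = 'k'
Result: faiik

faiik


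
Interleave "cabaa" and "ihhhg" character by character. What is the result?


Interleaving "cabaa" and "ihhhg":
  Position 0: 'c' from first, 'i' from second => "ci"
  Position 1: 'a' from first, 'h' from second => "ah"
  Position 2: 'b' from first, 'h' from second => "bh"
  Position 3: 'a' from first, 'h' from second => "ah"
  Position 4: 'a' from first, 'g' from second => "ag"
Result: ciahbhahag

ciahbhahag


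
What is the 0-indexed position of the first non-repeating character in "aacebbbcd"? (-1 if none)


Input: aacebbbcd
Character frequencies:
  'a': 2
  'b': 3
  'c': 2
  'd': 1
  'e': 1
Scanning left to right for freq == 1:
  Position 0 ('a'): freq=2, skip
  Position 1 ('a'): freq=2, skip
  Position 2 ('c'): freq=2, skip
  Position 3 ('e'): unique! => answer = 3

3


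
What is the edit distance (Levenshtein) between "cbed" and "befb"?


Computing edit distance: "cbed" -> "befb"
DP table:
           b    e    f    b
      0    1    2    3    4
  c   1    1    2    3    4
  b   2    1    2    3    3
  e   3    2    1    2    3
  d   4    3    2    2    3
Edit distance = dp[4][4] = 3

3


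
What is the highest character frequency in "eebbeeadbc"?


Input: eebbeeadbc
Character counts:
  'a': 1
  'b': 3
  'c': 1
  'd': 1
  'e': 4
Maximum frequency: 4

4


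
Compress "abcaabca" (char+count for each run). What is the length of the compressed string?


Input: abcaabca
Runs:
  'a' x 1 => "a1"
  'b' x 1 => "b1"
  'c' x 1 => "c1"
  'a' x 2 => "a2"
  'b' x 1 => "b1"
  'c' x 1 => "c1"
  'a' x 1 => "a1"
Compressed: "a1b1c1a2b1c1a1"
Compressed length: 14

14


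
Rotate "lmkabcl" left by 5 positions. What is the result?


Input: "lmkabcl", rotate left by 5
First 5 characters: "lmkab"
Remaining characters: "cl"
Concatenate remaining + first: "cl" + "lmkab" = "cllmkab"

cllmkab


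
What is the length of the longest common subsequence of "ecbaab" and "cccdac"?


LCS of "ecbaab" and "cccdac"
DP table:
           c    c    c    d    a    c
      0    0    0    0    0    0    0
  e   0    0    0    0    0    0    0
  c   0    1    1    1    1    1    1
  b   0    1    1    1    1    1    1
  a   0    1    1    1    1    2    2
  a   0    1    1    1    1    2    2
  b   0    1    1    1    1    2    2
LCS length = dp[6][6] = 2

2


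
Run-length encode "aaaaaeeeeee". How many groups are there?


Input: aaaaaeeeeee
Scanning for consecutive runs:
  Group 1: 'a' x 5 (positions 0-4)
  Group 2: 'e' x 6 (positions 5-10)
Total groups: 2

2


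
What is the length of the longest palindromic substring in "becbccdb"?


Input: "becbccdb"
Checking substrings for palindromes:
  [2:5] "cbc" (len 3) => palindrome
  [4:6] "cc" (len 2) => palindrome
Longest palindromic substring: "cbc" with length 3

3


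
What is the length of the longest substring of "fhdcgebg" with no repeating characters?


Input: "fhdcgebg"
Sliding window (track last position of each char):
  Position 0 ('f'): window [0,0] length 1 -- new best
  Position 1 ('h'): window [0,1] length 2 -- new best
  Position 2 ('d'): window [0,2] length 3 -- new best
  Position 3 ('c'): window [0,3] length 4 -- new best
  Position 4 ('g'): window [0,4] length 5 -- new best
  Position 5 ('e'): window [0,5] length 6 -- new best
  Position 6 ('b'): window [0,6] length 7 -- new best
  Position 7 ('g'): repeat (last at 4), move window start to 5
  Position 7 ('g'): window [5,7] length 3
Longest substring with no repeats: "fhdcgeb" with length 7

7


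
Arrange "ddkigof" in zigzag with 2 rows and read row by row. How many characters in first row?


Zigzag "ddkigof" into 2 rows:
Placing characters:
  'd' => row 0
  'd' => row 1
  'k' => row 0
  'i' => row 1
  'g' => row 0
  'o' => row 1
  'f' => row 0
Rows:
  Row 0: "dkgf"
  Row 1: "dio"
First row length: 4

4


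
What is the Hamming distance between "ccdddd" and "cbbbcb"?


Comparing "ccdddd" and "cbbbcb" position by position:
  Position 0: 'c' vs 'c' => same
  Position 1: 'c' vs 'b' => differ
  Position 2: 'd' vs 'b' => differ
  Position 3: 'd' vs 'b' => differ
  Position 4: 'd' vs 'c' => differ
  Position 5: 'd' vs 'b' => differ
Total differences (Hamming distance): 5

5


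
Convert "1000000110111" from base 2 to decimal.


Input: "1000000110111" in base 2
Positional expansion:
  Digit '1' (value 1) x 2^12 = 4096
  Digit '0' (value 0) x 2^11 = 0
  Digit '0' (value 0) x 2^10 = 0
  Digit '0' (value 0) x 2^9 = 0
  Digit '0' (value 0) x 2^8 = 0
  Digit '0' (value 0) x 2^7 = 0
  Digit '0' (value 0) x 2^6 = 0
  Digit '1' (value 1) x 2^5 = 32
  Digit '1' (value 1) x 2^4 = 16
  Digit '0' (value 0) x 2^3 = 0
  Digit '1' (value 1) x 2^2 = 4
  Digit '1' (value 1) x 2^1 = 2
  Digit '1' (value 1) x 2^0 = 1
Sum = 4151

4151


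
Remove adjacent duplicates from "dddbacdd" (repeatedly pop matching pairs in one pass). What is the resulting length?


Input: dddbacdd
Stack-based adjacent duplicate removal:
  Read 'd': push. Stack: d
  Read 'd': matches stack top 'd' => pop. Stack: (empty)
  Read 'd': push. Stack: d
  Read 'b': push. Stack: db
  Read 'a': push. Stack: dba
  Read 'c': push. Stack: dbac
  Read 'd': push. Stack: dbacd
  Read 'd': matches stack top 'd' => pop. Stack: dbac
Final stack: "dbac" (length 4)

4


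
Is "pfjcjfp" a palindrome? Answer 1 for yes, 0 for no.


Input: pfjcjfp
Reversed: pfjcjfp
  Compare pos 0 ('p') with pos 6 ('p'): match
  Compare pos 1 ('f') with pos 5 ('f'): match
  Compare pos 2 ('j') with pos 4 ('j'): match
Result: palindrome

1


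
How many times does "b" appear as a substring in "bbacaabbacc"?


Searching for "b" in "bbacaabbacc"
Scanning each position:
  Position 0: "b" => MATCH
  Position 1: "b" => MATCH
  Position 2: "a" => no
  Position 3: "c" => no
  Position 4: "a" => no
  Position 5: "a" => no
  Position 6: "b" => MATCH
  Position 7: "b" => MATCH
  Position 8: "a" => no
  Position 9: "c" => no
  Position 10: "c" => no
Total occurrences: 4

4


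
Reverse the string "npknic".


Input: npknic
Reading characters right to left:
  Position 5: 'c'
  Position 4: 'i'
  Position 3: 'n'
  Position 2: 'k'
  Position 1: 'p'
  Position 0: 'n'
Reversed: cinkpn

cinkpn


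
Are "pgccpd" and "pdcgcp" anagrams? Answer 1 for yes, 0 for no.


Strings: "pgccpd", "pdcgcp"
Sorted first:  ccdgpp
Sorted second: ccdgpp
Sorted forms match => anagrams

1


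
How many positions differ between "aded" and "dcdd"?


Comparing "aded" and "dcdd" position by position:
  Position 0: 'a' vs 'd' => DIFFER
  Position 1: 'd' vs 'c' => DIFFER
  Position 2: 'e' vs 'd' => DIFFER
  Position 3: 'd' vs 'd' => same
Positions that differ: 3

3


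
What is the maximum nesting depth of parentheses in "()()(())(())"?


Input: "()()(())(())"
Tracking depth:
  Position 0 '(': depth becomes 1
  Position 1 ')': depth becomes 0
  Position 2 '(': depth becomes 1
  Position 3 ')': depth becomes 0
  Position 4 '(': depth becomes 1
  Position 5 '(': depth becomes 2
  Position 6 ')': depth becomes 1
  Position 7 ')': depth becomes 0
  Position 8 '(': depth becomes 1
  Position 9 '(': depth becomes 2
  Position 10 ')': depth becomes 1
  Position 11 ')': depth becomes 0
Maximum depth reached: 2

2


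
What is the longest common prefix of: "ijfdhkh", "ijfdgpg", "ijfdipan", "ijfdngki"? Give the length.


Words: ijfdhkh, ijfdgpg, ijfdipan, ijfdngki
  Position 0: all 'i' => match
  Position 1: all 'j' => match
  Position 2: all 'f' => match
  Position 3: all 'd' => match
  Position 4: ('h', 'g', 'i', 'n') => mismatch, stop
LCP = "ijfd" (length 4)

4


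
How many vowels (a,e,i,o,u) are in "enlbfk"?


Input: enlbfk
Checking each character:
  'e' at position 0: vowel (running total: 1)
  'n' at position 1: consonant
  'l' at position 2: consonant
  'b' at position 3: consonant
  'f' at position 4: consonant
  'k' at position 5: consonant
Total vowels: 1

1


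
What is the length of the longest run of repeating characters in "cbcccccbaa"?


Input: "cbcccccbaa"
Scanning for longest run:
  Position 1 ('b'): new char, reset run to 1
  Position 2 ('c'): new char, reset run to 1
  Position 3 ('c'): continues run of 'c', length=2
  Position 4 ('c'): continues run of 'c', length=3
  Position 5 ('c'): continues run of 'c', length=4
  Position 6 ('c'): continues run of 'c', length=5
  Position 7 ('b'): new char, reset run to 1
  Position 8 ('a'): new char, reset run to 1
  Position 9 ('a'): continues run of 'a', length=2
Longest run: 'c' with length 5

5


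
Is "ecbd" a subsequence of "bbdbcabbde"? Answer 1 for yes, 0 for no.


Check if "ecbd" is a subsequence of "bbdbcabbde"
Greedy scan:
  Position 0 ('b'): no match needed
  Position 1 ('b'): no match needed
  Position 2 ('d'): no match needed
  Position 3 ('b'): no match needed
  Position 4 ('c'): no match needed
  Position 5 ('a'): no match needed
  Position 6 ('b'): no match needed
  Position 7 ('b'): no match needed
  Position 8 ('d'): no match needed
  Position 9 ('e'): matches sub[0] = 'e'
Only matched 1/4 characters => not a subsequence

0


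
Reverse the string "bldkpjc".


Input: bldkpjc
Reading characters right to left:
  Position 6: 'c'
  Position 5: 'j'
  Position 4: 'p'
  Position 3: 'k'
  Position 2: 'd'
  Position 1: 'l'
  Position 0: 'b'
Reversed: cjpkdlb

cjpkdlb


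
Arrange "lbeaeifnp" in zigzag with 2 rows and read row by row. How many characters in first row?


Zigzag "lbeaeifnp" into 2 rows:
Placing characters:
  'l' => row 0
  'b' => row 1
  'e' => row 0
  'a' => row 1
  'e' => row 0
  'i' => row 1
  'f' => row 0
  'n' => row 1
  'p' => row 0
Rows:
  Row 0: "leefp"
  Row 1: "bain"
First row length: 5

5


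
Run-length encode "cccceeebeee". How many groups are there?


Input: cccceeebeee
Scanning for consecutive runs:
  Group 1: 'c' x 4 (positions 0-3)
  Group 2: 'e' x 3 (positions 4-6)
  Group 3: 'b' x 1 (positions 7-7)
  Group 4: 'e' x 3 (positions 8-10)
Total groups: 4

4


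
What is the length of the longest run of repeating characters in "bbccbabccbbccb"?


Input: "bbccbabccbbccb"
Scanning for longest run:
  Position 1 ('b'): continues run of 'b', length=2
  Position 2 ('c'): new char, reset run to 1
  Position 3 ('c'): continues run of 'c', length=2
  Position 4 ('b'): new char, reset run to 1
  Position 5 ('a'): new char, reset run to 1
  Position 6 ('b'): new char, reset run to 1
  Position 7 ('c'): new char, reset run to 1
  Position 8 ('c'): continues run of 'c', length=2
  Position 9 ('b'): new char, reset run to 1
  Position 10 ('b'): continues run of 'b', length=2
  Position 11 ('c'): new char, reset run to 1
  Position 12 ('c'): continues run of 'c', length=2
  Position 13 ('b'): new char, reset run to 1
Longest run: 'b' with length 2

2


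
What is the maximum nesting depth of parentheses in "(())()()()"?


Input: "(())()()()"
Tracking depth:
  Position 0 '(': depth becomes 1
  Position 1 '(': depth becomes 2
  Position 2 ')': depth becomes 1
  Position 3 ')': depth becomes 0
  Position 4 '(': depth becomes 1
  Position 5 ')': depth becomes 0
  Position 6 '(': depth becomes 1
  Position 7 ')': depth becomes 0
  Position 8 '(': depth becomes 1
  Position 9 ')': depth becomes 0
Maximum depth reached: 2

2


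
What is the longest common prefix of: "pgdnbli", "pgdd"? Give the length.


Words: pgdnbli, pgdd
  Position 0: all 'p' => match
  Position 1: all 'g' => match
  Position 2: all 'd' => match
  Position 3: ('n', 'd') => mismatch, stop
LCP = "pgd" (length 3)

3


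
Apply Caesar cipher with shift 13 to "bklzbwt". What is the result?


Caesar cipher: shift "bklzbwt" by 13
  'b' (pos 1) + 13 = pos 14 = 'o'
  'k' (pos 10) + 13 = pos 23 = 'x'
  'l' (pos 11) + 13 = pos 24 = 'y'
  'z' (pos 25) + 13 = pos 12 = 'm'
  'b' (pos 1) + 13 = pos 14 = 'o'
  'w' (pos 22) + 13 = pos 9 = 'j'
  't' (pos 19) + 13 = pos 6 = 'g'
Result: oxymojg

oxymojg


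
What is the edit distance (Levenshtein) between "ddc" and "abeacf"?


Computing edit distance: "ddc" -> "abeacf"
DP table:
           a    b    e    a    c    f
      0    1    2    3    4    5    6
  d   1    1    2    3    4    5    6
  d   2    2    2    3    4    5    6
  c   3    3    3    3    4    4    5
Edit distance = dp[3][6] = 5

5


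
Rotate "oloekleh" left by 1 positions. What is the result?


Input: "oloekleh", rotate left by 1
First 1 characters: "o"
Remaining characters: "loekleh"
Concatenate remaining + first: "loekleh" + "o" = "loekleho"

loekleho


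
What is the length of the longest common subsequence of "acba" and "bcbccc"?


LCS of "acba" and "bcbccc"
DP table:
           b    c    b    c    c    c
      0    0    0    0    0    0    0
  a   0    0    0    0    0    0    0
  c   0    0    1    1    1    1    1
  b   0    1    1    2    2    2    2
  a   0    1    1    2    2    2    2
LCS length = dp[4][6] = 2

2


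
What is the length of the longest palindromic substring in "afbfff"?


Input: "afbfff"
Checking substrings for palindromes:
  [1:4] "fbf" (len 3) => palindrome
  [3:6] "fff" (len 3) => palindrome
  [3:5] "ff" (len 2) => palindrome
  [4:6] "ff" (len 2) => palindrome
Longest palindromic substring: "fbf" with length 3

3
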